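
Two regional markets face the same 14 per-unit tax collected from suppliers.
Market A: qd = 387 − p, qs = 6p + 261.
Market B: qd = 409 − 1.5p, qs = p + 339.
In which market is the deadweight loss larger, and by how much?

Market A: pre-tax p* = 18, q* = 369; post-tax q = 357; deadweight loss = 84.
Market B: pre-tax p* = 28, q* = 367; post-tax q = 358.6; deadweight loss = 58.8.
Difference: 84 vs 58.8 → market A is larger by 25.2.

Market A, by 25.2.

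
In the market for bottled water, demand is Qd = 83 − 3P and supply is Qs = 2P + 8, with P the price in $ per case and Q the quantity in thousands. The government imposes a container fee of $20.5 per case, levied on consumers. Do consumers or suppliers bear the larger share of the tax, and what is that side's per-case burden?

Without the tax, 83 − 3P = 2P + 8 gives 5P = 75, so P* = $15 and Q* = 38.
With the tax collected from consumers, demand (in seller-price terms) shifts: Qd = 83 − 3(P + 20.5).
Solving gives Q = 13.4 with consumers paying $23.2 and suppliers receiving $2.7 (the $20.5 wedge).
Per-case burden: consumers $8.2, suppliers $12.3.
Suppliers take the larger share because supply is less price-elastic here (demand slope 3 vs supply slope 2).
The less price-elastic side of the market bears the larger share of a per-unit tax.

Suppliers bear the larger share: $12.3 per case.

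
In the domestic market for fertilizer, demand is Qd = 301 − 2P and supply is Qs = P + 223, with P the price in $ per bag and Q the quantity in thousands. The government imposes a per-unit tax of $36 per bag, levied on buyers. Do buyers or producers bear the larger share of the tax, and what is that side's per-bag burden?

Without the tax, 301 − 2P = P + 223 gives 3P = 78, so P* = $26 and Q* = 249.
With the tax collected from buyers, demand (in seller-price terms) shifts: Qd = 301 − 2(P + 36).
New equilibrium: buyers pay $38, producers receive $2, Q = 225. (Wedge: Pb − Ps = 36.)
Per-bag burden: buyers $12, producers $24.
Producers take the larger share because supply is less price-elastic here (demand slope 2 vs supply slope 1).
The less price-elastic side of the market bears the larger share of a per-unit tax.

Producers bear the larger share: $24 per bag.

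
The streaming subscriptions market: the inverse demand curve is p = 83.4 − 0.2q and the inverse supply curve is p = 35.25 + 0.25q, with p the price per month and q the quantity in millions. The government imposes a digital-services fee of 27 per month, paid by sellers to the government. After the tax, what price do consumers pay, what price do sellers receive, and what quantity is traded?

Rewrite in direct form: qd = 417 − 5p and qs = 4p − 141.
Before the tax: set 417 − 5p = 4p − 141 → p* = 62, q* = 107.
With the tax collected from sellers, supply shifts: qs = 4(p − 27) − 141.
Solving gives q = 47 with consumers paying 74 and sellers receiving 47 (the 27 wedge).

Consumers pay 74; sellers receive 47; quantity = 47.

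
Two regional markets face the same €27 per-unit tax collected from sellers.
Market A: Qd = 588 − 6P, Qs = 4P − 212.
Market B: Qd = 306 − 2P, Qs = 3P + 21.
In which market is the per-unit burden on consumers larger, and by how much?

Market B, by €5.4.

Market A: pre-tax P* = €80, Q* = 108; post-tax Q = 43.2; per-unit burden on consumers = €10.8.
Market B: pre-tax P* = €57, Q* = 192; post-tax Q = 159.6; per-unit burden on consumers = €16.2.
Difference: €10.8 vs €16.2 → market B is larger by €5.4.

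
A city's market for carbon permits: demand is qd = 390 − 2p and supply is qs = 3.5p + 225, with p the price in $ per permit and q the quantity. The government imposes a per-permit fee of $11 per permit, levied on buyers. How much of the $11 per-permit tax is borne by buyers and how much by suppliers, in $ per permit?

Before the tax: set 390 − 2p = 3.5p + 225 → p* = $30, q* = 330.
With the tax collected from buyers, demand (in seller-price terms) shifts: qd = 390 − 2(p + 11).
New equilibrium: buyers pay $37, suppliers receive $26, q = 316. (Wedge: pb − ps = 11.)
Burden on buyers: $7; on suppliers: $4. (They sum to $11.)
The less price-elastic side of the market bears the larger share of a per-unit tax.

Buyers bear $7 per permit; suppliers bear $4 per permit.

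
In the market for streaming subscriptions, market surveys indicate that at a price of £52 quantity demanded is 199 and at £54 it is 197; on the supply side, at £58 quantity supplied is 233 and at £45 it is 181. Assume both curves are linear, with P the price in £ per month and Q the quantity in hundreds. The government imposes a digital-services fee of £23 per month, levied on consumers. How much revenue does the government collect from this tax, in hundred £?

Tax revenue = £4199.8 hundred.

Demand slope: (197 − 199)/(54 − 52) = -1, so Qd = 251 − P.
Supply slope: (181 − 233)/(45 − 58) = 4, so Qs = 4P + 1.
Before the tax: set 251 − P = 4P + 1 → P* = £50, Q* = 201.
With the tax collected from consumers, demand (in seller-price terms) shifts: Qd = 251 − (P + 23).
New equilibrium: consumers pay £68.4, producers receive £45.4, Q = 182.6. (Wedge: Pb − Ps = 23.)
Revenue = t · Q = 23 · 182.6 = £4199.8.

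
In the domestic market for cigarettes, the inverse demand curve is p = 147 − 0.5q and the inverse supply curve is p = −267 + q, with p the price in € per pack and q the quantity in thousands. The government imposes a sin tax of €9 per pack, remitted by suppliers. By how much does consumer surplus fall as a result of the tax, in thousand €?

Inverting to q(p) form: qd = 294 − 2p; qs = p + 267.
Before the tax: set 294 − 2p = p + 267 → p* = €9, q* = 276.
With the tax collected from suppliers, supply shifts: qs = (p − 9) + 267.
New equilibrium: consumers pay €12, suppliers receive €3, q = 270. (Wedge: pb − ps = 9.)
ΔCS is the trapezoid between Q = 270 and Q = 276 of height €3: ½ · (276 + 270) · 3 = €819.

Consumer surplus falls by €819 thousand.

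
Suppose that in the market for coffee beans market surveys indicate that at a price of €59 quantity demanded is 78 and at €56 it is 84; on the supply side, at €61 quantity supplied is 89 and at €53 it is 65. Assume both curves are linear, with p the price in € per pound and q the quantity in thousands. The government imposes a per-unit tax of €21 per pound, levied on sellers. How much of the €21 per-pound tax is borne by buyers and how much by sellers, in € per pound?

Demand slope: (84 − 78)/(56 − 59) = -2, so qd = 196 − 2p.
Supply slope: (65 − 89)/(53 − 61) = 3, so qs = 3p − 94.
Without the tax, 196 − 2p = 3p − 94 gives 5p = 290, so p* = €58 and q* = 80.
With the tax collected from sellers, supply shifts: qs = 3(p − 21) − 94.
Solving gives q = 54.8 with buyers paying €70.6 and sellers receiving €49.6 (the €21 wedge).
Burden on buyers: €12.6; on sellers: €8.4. (They sum to €21.)

Buyers bear €12.6 per pound; sellers bear €8.4 per pound.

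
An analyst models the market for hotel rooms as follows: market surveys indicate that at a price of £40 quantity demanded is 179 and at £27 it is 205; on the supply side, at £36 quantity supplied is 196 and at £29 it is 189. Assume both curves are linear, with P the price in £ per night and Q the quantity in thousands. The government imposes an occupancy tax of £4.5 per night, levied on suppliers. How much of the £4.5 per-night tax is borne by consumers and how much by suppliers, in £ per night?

Consumers bear £1.5 per night; suppliers bear £3 per night.

Demand slope: (205 − 179)/(27 − 40) = -2, so Qd = 259 − 2P.
Supply slope: (189 − 196)/(29 − 36) = 1, so Qs = P + 160.
Before the tax: set 259 − 2P = P + 160 → P* = £33, Q* = 193.
With the tax collected from suppliers, supply shifts: Qs = (P − 4.5) + 160.
New equilibrium: consumers pay £34.5, suppliers receive £30, Q = 190. (Wedge: Pb − Ps = 4.5.)
Burden on consumers: £1.5; on suppliers: £3. (They sum to £4.5.)
The less price-elastic side of the market bears the larger share of a per-unit tax.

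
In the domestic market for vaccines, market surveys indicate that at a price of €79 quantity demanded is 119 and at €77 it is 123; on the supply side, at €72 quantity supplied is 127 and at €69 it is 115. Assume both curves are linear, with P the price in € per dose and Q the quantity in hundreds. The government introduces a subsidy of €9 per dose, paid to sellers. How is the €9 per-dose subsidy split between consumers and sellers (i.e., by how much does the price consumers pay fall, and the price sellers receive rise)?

Demand slope: (123 − 119)/(77 − 79) = -2, so Qd = 277 − 2P.
Supply slope: (115 − 127)/(69 − 72) = 4, so Qs = 4P − 161.
Without the subsidy, 277 − 2P = 4P − 161 gives 6P = 438, so P* = €73 and Q* = 131.
With a per-unit subsidy paid to sellers, each receives P + 9 per unit sold, so supply becomes Qs = 4(P + 9) − 161.
New equilibrium: consumers pay €67, sellers receive €76, Q = 143. (Wedge: Pb − Ps = −9.)
Gain to consumers: €6; to sellers: €3. (They sum to €9.)

Consumers gain €6 per dose; sellers gain €3 per dose.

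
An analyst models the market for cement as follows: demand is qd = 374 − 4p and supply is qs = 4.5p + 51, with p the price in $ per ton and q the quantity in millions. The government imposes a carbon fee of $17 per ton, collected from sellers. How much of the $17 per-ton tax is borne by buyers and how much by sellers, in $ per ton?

Buyers bear $9 per ton; sellers bear $8 per ton.

Before the tax: set 374 − 4p = 4.5p + 51 → p* = $38, q* = 222.
With the tax collected from sellers, supply shifts: qs = 4.5(p − 17) + 51.
Solving gives q = 186 with buyers paying $47 and sellers receiving $30 (the $17 wedge).
Burden on buyers: $9; on sellers: $8. (They sum to $17.)
The less price-elastic side of the market bears the larger share of a per-unit tax.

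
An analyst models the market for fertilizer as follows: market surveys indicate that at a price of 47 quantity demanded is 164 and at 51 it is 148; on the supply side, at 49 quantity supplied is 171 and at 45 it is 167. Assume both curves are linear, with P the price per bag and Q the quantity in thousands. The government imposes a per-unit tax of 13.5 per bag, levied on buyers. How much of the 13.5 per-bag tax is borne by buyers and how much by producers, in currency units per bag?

Demand slope: (148 − 164)/(51 − 47) = -4, so Qd = 352 − 4P.
Supply slope: (167 − 171)/(45 − 49) = 1, so Qs = P + 122.
Before the tax: set 352 − 4P = P + 122 → P* = 46, Q* = 168.
With the tax collected from buyers, demand (in seller-price terms) shifts: Qd = 352 − 4(P + 13.5).
Solving gives Q = 157.2 with buyers paying 48.7 and producers receiving 35.2 (the 13.5 wedge).
Burden on buyers: 2.7; on producers: 10.8. (They sum to 13.5.)

Buyers bear 2.7 per bag; producers bear 10.8 per bag.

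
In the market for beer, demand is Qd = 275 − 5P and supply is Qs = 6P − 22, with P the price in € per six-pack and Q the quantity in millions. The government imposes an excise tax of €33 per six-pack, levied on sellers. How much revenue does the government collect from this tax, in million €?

Without the tax, 275 − 5P = 6P − 22 gives 11P = 297, so P* = €27 and Q* = 140.
With the tax collected from sellers, supply shifts: Qs = 6(P − 33) − 22.
Solving gives Q = 50 with consumers paying €45 and sellers receiving €12 (the €33 wedge).
Revenue = t · Q = 33 · 50 = €1650.

Tax revenue = €1650 million.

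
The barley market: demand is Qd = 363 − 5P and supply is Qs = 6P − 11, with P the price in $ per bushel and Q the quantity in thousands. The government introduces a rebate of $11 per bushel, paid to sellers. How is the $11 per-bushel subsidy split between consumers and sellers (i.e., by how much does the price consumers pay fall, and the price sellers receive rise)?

Before the subsidy: set 363 − 5P = 6P − 11 → P* = $34, Q* = 193.
With a per-unit subsidy paid to sellers, each receives P + 11 per unit sold, so supply becomes Qs = 6(P + 11) − 11.
Solving gives Q = 223 with consumers paying $28 and sellers receiving $39 (the $11 wedge).
Gain to consumers: $6; to sellers: $5. (They sum to $11.)

Consumers gain $6 per bushel; sellers gain $5 per bushel.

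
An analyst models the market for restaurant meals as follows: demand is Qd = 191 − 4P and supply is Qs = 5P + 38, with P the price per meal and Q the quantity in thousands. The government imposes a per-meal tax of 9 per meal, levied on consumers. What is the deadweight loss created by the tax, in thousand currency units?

Deadweight loss = 90 thousand.

Without the tax, 191 − 4P = 5P + 38 gives 9P = 153, so P* = 17 and Q* = 123.
With the tax collected from consumers, demand (in seller-price terms) shifts: Qd = 191 − 4(P + 9).
New equilibrium: consumers pay 22, suppliers receive 13, Q = 103. (Wedge: Pb − Ps = 9.)
Quantity falls by |ΔQ| = |123 − 103| = 20.
DWL = ½ · t · |ΔQ| = ½ · 9 · 20 = 90.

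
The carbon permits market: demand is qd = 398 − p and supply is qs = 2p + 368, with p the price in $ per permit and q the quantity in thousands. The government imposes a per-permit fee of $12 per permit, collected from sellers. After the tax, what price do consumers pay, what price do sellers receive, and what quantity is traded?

Before the tax: set 398 − p = 2p + 368 → p* = $10, q* = 388.
With the tax collected from sellers, supply shifts: qs = 2(p − 12) + 368.
New equilibrium: consumers pay $18, sellers receive $6, q = 380. (Wedge: pb − ps = 12.)
The less price-elastic side of the market bears the larger share of a per-unit tax.

Consumers pay $18; sellers receive $6; quantity = 380.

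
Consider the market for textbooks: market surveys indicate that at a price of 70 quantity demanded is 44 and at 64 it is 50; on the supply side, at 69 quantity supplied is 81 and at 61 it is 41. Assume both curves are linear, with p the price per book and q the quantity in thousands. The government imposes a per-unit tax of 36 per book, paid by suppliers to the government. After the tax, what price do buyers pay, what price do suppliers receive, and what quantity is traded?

Buyers pay 93; suppliers receive 57; quantity = 21.

Demand slope: (50 − 44)/(64 − 70) = -1, so qd = 114 − p.
Supply slope: (41 − 81)/(61 − 69) = 5, so qs = 5p − 264.
Without the tax, 114 − p = 5p − 264 gives 6p = 378, so p* = 63 and q* = 51.
With the tax collected from suppliers, supply shifts: qs = 5(p − 36) − 264.
Solving gives q = 21 with buyers paying 93 and suppliers receiving 57 (the 36 wedge).
The less price-elastic side of the market bears the larger share of a per-unit tax.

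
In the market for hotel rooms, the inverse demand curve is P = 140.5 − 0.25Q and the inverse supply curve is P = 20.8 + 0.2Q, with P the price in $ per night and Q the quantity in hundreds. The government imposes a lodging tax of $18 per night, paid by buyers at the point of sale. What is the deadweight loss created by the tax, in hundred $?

Deadweight loss = $360 hundred.

Inverting to Q(P) form: Qd = 562 − 4P; Qs = 5P − 104.
Without the tax, 562 − 4P = 5P − 104 gives 9P = 666, so P* = $74 and Q* = 266.
With the tax collected from buyers, demand (in seller-price terms) shifts: Qd = 562 − 4(P + 18).
Solving gives Q = 226 with buyers paying $84 and producers receiving $66 (the $18 wedge).
Quantity falls by |ΔQ| = |266 − 226| = 40.
DWL = ½ · t · |ΔQ| = ½ · 18 · 40 = $360.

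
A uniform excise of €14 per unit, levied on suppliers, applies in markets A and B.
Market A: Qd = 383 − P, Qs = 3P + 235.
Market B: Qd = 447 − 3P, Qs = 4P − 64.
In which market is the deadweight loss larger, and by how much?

Market A: pre-tax P* = €37, Q* = 346; post-tax Q = 335.5; deadweight loss = €73.5.
Market B: pre-tax P* = €73, Q* = 228; post-tax Q = 204; deadweight loss = €168.
Difference: €73.5 vs €168 → market B is larger by €94.5.

Market B, by €94.5.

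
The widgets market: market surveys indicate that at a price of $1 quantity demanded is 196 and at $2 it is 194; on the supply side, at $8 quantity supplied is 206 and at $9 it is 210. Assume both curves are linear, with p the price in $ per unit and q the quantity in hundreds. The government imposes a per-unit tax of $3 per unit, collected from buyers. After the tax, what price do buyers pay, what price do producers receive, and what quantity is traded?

Buyers pay $6; producers receive $3; quantity = 186.

Demand slope: (194 − 196)/(2 − 1) = -2, so qd = 198 − 2p.
Supply slope: (210 − 206)/(9 − 8) = 4, so qs = 4p + 174.
Without the tax, 198 − 2p = 4p + 174 gives 6p = 24, so p* = $4 and q* = 190.
With the tax collected from buyers, demand (in seller-price terms) shifts: qd = 198 − 2(p + 3).
Solving gives q = 186 with buyers paying $6 and producers receiving $3 (the $3 wedge).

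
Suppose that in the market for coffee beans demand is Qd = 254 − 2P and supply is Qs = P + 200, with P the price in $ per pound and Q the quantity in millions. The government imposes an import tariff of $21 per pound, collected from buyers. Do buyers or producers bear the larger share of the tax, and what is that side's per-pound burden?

Before the tax: set 254 − 2P = P + 200 → P* = $18, Q* = 218.
With the tax collected from buyers, demand (in seller-price terms) shifts: Qd = 254 − 2(P + 21).
New equilibrium: buyers pay $25, producers receive $4, Q = 204. (Wedge: Pb − Ps = 21.)
Per-pound burden: buyers $7, producers $14.
Producers take the larger share because supply is less price-elastic here (demand slope 2 vs supply slope 1).
The less price-elastic side of the market bears the larger share of a per-unit tax.

Producers bear the larger share: $14 per pound.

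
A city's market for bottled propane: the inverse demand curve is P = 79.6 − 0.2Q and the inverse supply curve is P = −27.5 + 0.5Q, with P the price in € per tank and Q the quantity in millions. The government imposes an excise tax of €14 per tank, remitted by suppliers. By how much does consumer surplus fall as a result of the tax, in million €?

Consumer surplus falls by €572 million.

Inverting to Q(P) form: Qd = 398 − 5P; Qs = 2P + 55.
Before the tax: set 398 − 5P = 2P + 55 → P* = €49, Q* = 153.
With the tax collected from suppliers, supply shifts: Qs = 2(P − 14) + 55.
New equilibrium: consumers pay €53, suppliers receive €39, Q = 133. (Wedge: Pb − Ps = 14.)
ΔCS is the trapezoid between Q = 133 and Q = 153 of height €4: ½ · (153 + 133) · 4 = €572.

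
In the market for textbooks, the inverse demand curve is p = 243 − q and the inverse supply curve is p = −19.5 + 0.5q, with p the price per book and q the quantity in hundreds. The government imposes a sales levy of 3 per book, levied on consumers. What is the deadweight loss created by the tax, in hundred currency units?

Deadweight loss = 3 hundred.

Inverting to q(p) form: qd = 243 − p; qs = 2p + 39.
Without the tax, 243 − p = 2p + 39 gives 3p = 204, so p* = 68 and q* = 175.
With the tax collected from consumers, demand (in seller-price terms) shifts: qd = 243 − (p + 3).
New equilibrium: consumers pay 70, producers receive 67, q = 173. (Wedge: pb − ps = 3.)
Quantity falls by |ΔQ| = |175 − 173| = 2.
DWL = ½ · t · |ΔQ| = ½ · 3 · 2 = 3.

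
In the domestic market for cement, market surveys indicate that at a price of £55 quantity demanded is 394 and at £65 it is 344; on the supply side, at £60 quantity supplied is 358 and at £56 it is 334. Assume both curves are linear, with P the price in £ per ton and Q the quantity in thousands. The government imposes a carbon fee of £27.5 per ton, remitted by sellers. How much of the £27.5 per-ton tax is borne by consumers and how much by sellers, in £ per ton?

Demand slope: (344 − 394)/(65 − 55) = -5, so Qd = 669 − 5P.
Supply slope: (334 − 358)/(56 − 60) = 6, so Qs = 6P − 2.
Before the tax: set 669 − 5P = 6P − 2 → P* = £61, Q* = 364.
With the tax collected from sellers, supply shifts: Qs = 6(P − 27.5) − 2.
New equilibrium: consumers pay £76, sellers receive £48.5, Q = 289. (Wedge: Pb − Ps = 27.5.)
Burden on consumers: £15; on sellers: £12.5. (They sum to £27.5.)
The less price-elastic side of the market bears the larger share of a per-unit tax.

Consumers bear £15 per ton; sellers bear £12.5 per ton.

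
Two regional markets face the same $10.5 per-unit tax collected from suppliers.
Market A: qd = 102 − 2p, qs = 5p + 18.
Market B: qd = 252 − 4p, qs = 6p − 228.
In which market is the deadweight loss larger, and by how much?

Market B, by $53.55.

Market A: pre-tax p* = $12, q* = 78; post-tax q = 63; deadweight loss = $78.75.
Market B: pre-tax p* = $48, q* = 60; post-tax q = 34.8; deadweight loss = $132.3.
Difference: $78.75 vs $132.3 → market B is larger by $53.55.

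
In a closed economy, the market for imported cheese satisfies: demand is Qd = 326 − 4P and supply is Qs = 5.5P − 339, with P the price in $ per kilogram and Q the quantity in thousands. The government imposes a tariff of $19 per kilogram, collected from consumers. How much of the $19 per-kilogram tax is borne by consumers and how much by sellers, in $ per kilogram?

Before the tax: set 326 − 4P = 5.5P − 339 → P* = $70, Q* = 46.
With the tax collected from consumers, demand (in seller-price terms) shifts: Qd = 326 − 4(P + 19).
Solving gives Q = 2 with consumers paying $81 and sellers receiving $62 (the $19 wedge).
Burden on consumers: $11; on sellers: $8. (They sum to $19.)
The less price-elastic side of the market bears the larger share of a per-unit tax.

Consumers bear $11 per kilogram; sellers bear $8 per kilogram.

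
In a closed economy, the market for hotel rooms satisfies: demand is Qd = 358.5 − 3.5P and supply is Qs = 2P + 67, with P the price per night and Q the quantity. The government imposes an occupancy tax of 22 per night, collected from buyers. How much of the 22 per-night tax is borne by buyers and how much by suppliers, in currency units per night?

Buyers bear 8 per night; suppliers bear 14 per night.

Before the tax: set 358.5 − 3.5P = 2P + 67 → P* = 53, Q* = 173.
With the tax collected from buyers, demand (in seller-price terms) shifts: Qd = 358.5 − 3.5(P + 22).
New equilibrium: buyers pay 61, suppliers receive 39, Q = 145. (Wedge: Pb − Ps = 22.)
Burden on buyers: 8; on suppliers: 14. (They sum to 22.)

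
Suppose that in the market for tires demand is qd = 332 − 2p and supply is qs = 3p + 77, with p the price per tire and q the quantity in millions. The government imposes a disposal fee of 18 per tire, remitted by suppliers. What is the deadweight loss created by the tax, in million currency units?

Without the tax, 332 − 2p = 3p + 77 gives 5p = 255, so p* = 51 and q* = 230.
With the tax collected from suppliers, supply shifts: qs = 3(p − 18) + 77.
Solving gives q = 208.4 with consumers paying 61.8 and suppliers receiving 43.8 (the 18 wedge).
Quantity falls by |ΔQ| = |230 − 208.4| = 21.6.
DWL = ½ · t · |ΔQ| = ½ · 18 · 21.6 = 194.4.

Deadweight loss = 194.4 million.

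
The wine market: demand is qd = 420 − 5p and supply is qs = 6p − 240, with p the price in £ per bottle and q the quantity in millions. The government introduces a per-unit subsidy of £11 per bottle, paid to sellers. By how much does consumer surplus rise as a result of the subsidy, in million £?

Without the subsidy, 420 − 5p = 6p − 240 gives 11p = 660, so p* = £60 and q* = 120.
With a per-unit subsidy paid to sellers, each receives p + 11 per unit sold, so supply becomes qs = 6(p + 11) − 240.
Solving gives q = 150 with consumers paying £54 and sellers receiving £65 (the £11 wedge).
ΔCS is the trapezoid between Q = 150 and Q = 120 of height £6: ½ · (120 + 150) · 6 = £810.

Consumer surplus rises by £810 million.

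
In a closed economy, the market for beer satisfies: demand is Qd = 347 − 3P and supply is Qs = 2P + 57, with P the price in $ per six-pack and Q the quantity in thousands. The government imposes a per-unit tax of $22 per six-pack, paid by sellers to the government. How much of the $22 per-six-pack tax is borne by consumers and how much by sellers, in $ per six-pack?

Without the tax, 347 − 3P = 2P + 57 gives 5P = 290, so P* = $58 and Q* = 173.
With the tax collected from sellers, supply shifts: Qs = 2(P − 22) + 57.
New equilibrium: consumers pay $66.8, sellers receive $44.8, Q = 146.6. (Wedge: Pb − Ps = 22.)
Burden on consumers: $8.8; on sellers: $13.2. (They sum to $22.)
The less price-elastic side of the market bears the larger share of a per-unit tax.

Consumers bear $8.8 per six-pack; sellers bear $13.2 per six-pack.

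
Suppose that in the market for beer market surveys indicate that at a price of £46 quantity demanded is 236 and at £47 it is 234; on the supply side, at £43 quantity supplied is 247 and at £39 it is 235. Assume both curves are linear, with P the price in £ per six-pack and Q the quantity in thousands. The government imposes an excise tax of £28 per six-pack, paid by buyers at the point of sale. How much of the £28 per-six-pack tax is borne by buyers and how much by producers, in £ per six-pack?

Demand slope: (234 − 236)/(47 − 46) = -2, so Qd = 328 − 2P.
Supply slope: (235 − 247)/(39 − 43) = 3, so Qs = 3P + 118.
Before the tax: set 328 − 2P = 3P + 118 → P* = £42, Q* = 244.
With the tax collected from buyers, demand (in seller-price terms) shifts: Qd = 328 − 2(P + 28).
Solving gives Q = 210.4 with buyers paying £58.8 and producers receiving £30.8 (the £28 wedge).
Burden on buyers: £16.8; on producers: £11.2. (They sum to £28.)

Buyers bear £16.8 per six-pack; producers bear £11.2 per six-pack.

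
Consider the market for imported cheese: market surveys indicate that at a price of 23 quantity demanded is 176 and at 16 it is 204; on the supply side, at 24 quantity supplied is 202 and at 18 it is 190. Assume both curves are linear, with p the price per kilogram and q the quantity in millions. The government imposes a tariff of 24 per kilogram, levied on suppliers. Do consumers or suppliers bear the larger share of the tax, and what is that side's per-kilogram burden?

Suppliers bear the larger share: 16 per kilogram.

Demand slope: (204 − 176)/(16 − 23) = -4, so qd = 268 − 4p.
Supply slope: (190 − 202)/(18 − 24) = 2, so qs = 2p + 154.
Before the tax: set 268 − 4p = 2p + 154 → p* = 19, q* = 192.
With the tax collected from suppliers, supply shifts: qs = 2(p − 24) + 154.
New equilibrium: consumers pay 27, suppliers receive 3, q = 160. (Wedge: pb − ps = 24.)
Per-kilogram burden: consumers 8, suppliers 16.
Suppliers take the larger share because supply is less price-elastic here (demand slope 4 vs supply slope 2).
The less price-elastic side of the market bears the larger share of a per-unit tax.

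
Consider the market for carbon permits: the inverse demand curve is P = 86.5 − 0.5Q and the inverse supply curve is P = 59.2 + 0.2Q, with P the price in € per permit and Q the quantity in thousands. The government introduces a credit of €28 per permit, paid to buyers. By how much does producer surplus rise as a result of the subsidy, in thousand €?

Rewrite in direct form: Qd = 173 − 2P and Qs = 5P − 296.
Before the subsidy: set 173 − 2P = 5P − 296 → P* = €67, Q* = 39.
With a per-unit subsidy paid to buyers, each effectively pays P − 28, so demand becomes Qd = 173 − 2(P − 28).
Solving gives Q = 79 with buyers paying €47 and suppliers receiving €75 (the €28 wedge).
ΔPS is the trapezoid between Q = 79 and Q = 39 of height €8: ½ · (39 + 79) · 8 = €472.

Producer surplus rises by €472 thousand.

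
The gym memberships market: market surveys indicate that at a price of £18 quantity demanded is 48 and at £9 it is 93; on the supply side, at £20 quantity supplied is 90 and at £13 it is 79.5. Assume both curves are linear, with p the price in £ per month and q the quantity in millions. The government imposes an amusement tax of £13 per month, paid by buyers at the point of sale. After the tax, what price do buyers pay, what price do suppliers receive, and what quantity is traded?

Buyers pay £15; suppliers receive £2; quantity = 63.

Demand slope: (93 − 48)/(9 − 18) = -5, so qd = 138 − 5p.
Supply slope: (79.5 − 90)/(13 − 20) = 1.5, so qs = 1.5p + 60.
Before the tax: set 138 − 5p = 1.5p + 60 → p* = £12, q* = 78.
With the tax collected from buyers, demand (in seller-price terms) shifts: qd = 138 − 5(p + 13).
Solving gives q = 63 with buyers paying £15 and suppliers receiving £2 (the £13 wedge).
The less price-elastic side of the market bears the larger share of a per-unit tax.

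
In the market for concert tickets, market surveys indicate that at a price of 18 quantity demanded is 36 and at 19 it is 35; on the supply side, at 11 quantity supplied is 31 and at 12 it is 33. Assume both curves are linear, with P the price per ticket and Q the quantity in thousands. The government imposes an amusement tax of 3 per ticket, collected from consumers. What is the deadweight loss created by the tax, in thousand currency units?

Demand slope: (35 − 36)/(19 − 18) = -1, so Qd = 54 − P.
Supply slope: (33 − 31)/(12 − 11) = 2, so Qs = 2P + 9.
Before the tax: set 54 − P = 2P + 9 → P* = 15, Q* = 39.
With the tax collected from consumers, demand (in seller-price terms) shifts: Qd = 54 − (P + 3).
Solving gives Q = 37 with consumers paying 17 and sellers receiving 14 (the 3 wedge).
Quantity falls by |ΔQ| = |39 − 37| = 2.
DWL = ½ · t · |ΔQ| = ½ · 3 · 2 = 3.

Deadweight loss = 3 thousand.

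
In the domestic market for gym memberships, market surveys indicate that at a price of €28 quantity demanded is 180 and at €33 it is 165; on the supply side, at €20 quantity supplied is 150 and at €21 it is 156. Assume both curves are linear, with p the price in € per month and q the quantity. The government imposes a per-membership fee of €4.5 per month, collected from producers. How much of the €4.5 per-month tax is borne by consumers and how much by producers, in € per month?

Demand slope: (165 − 180)/(33 − 28) = -3, so qd = 264 − 3p.
Supply slope: (156 − 150)/(21 − 20) = 6, so qs = 6p + 30.
Without the tax, 264 − 3p = 6p + 30 gives 9p = 234, so p* = €26 and q* = 186.
With the tax collected from producers, supply shifts: qs = 6(p − 4.5) + 30.
New equilibrium: consumers pay €29, producers receive €24.5, q = 177. (Wedge: pb − ps = 4.5.)
Burden on consumers: €3; on producers: €1.5. (They sum to €4.5.)
The less price-elastic side of the market bears the larger share of a per-unit tax.

Consumers bear €3 per month; producers bear €1.5 per month.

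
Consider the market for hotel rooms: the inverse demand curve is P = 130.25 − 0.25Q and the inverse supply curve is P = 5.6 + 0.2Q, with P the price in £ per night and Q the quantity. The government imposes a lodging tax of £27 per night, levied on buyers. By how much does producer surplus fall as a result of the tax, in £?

Producer surplus falls by £2964.

Rewrite in direct form: Qd = 521 − 4P and Qs = 5P − 28.
Before the tax: set 521 − 4P = 5P − 28 → P* = £61, Q* = 277.
With the tax collected from buyers, demand (in seller-price terms) shifts: Qd = 521 − 4(P + 27).
Solving gives Q = 217 with buyers paying £76 and suppliers receiving £49 (the £27 wedge).
ΔPS is the trapezoid between Q = 217 and Q = 277 of height £12: ½ · (277 + 217) · 12 = £2964.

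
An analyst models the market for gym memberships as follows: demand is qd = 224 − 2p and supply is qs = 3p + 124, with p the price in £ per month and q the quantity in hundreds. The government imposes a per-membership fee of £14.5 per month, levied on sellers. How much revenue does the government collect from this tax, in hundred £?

Before the tax: set 224 − 2p = 3p + 124 → p* = £20, q* = 184.
With the tax collected from sellers, supply shifts: qs = 3(p − 14.5) + 124.
Solving gives q = 166.6 with consumers paying £28.7 and sellers receiving £14.2 (the £14.5 wedge).
Revenue = t · Q = 14.5 · 166.6 = £2415.7.

Tax revenue = £2415.7 hundred.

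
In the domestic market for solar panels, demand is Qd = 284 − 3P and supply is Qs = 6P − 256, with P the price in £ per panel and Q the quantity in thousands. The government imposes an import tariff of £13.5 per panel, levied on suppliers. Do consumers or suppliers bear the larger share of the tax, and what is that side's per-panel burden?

Without the tax, 284 − 3P = 6P − 256 gives 9P = 540, so P* = £60 and Q* = 104.
With the tax collected from suppliers, supply shifts: Qs = 6(P − 13.5) − 256.
New equilibrium: consumers pay £69, suppliers receive £55.5, Q = 77. (Wedge: Pb − Ps = 13.5.)
Per-panel burden: consumers £9, suppliers £4.5.
Consumers take the larger share because demand is less price-elastic here (demand slope 3 vs supply slope 6).
The less price-elastic side of the market bears the larger share of a per-unit tax.

Consumers bear the larger share: £9 per panel.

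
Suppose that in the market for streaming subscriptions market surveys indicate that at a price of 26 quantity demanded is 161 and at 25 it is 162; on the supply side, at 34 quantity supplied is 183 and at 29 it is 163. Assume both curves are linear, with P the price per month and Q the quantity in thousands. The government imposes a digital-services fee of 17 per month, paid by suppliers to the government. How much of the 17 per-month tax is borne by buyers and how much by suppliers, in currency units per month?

Buyers bear 13.6 per month; suppliers bear 3.4 per month.

Demand slope: (162 − 161)/(25 − 26) = -1, so Qd = 187 − P.
Supply slope: (163 − 183)/(29 − 34) = 4, so Qs = 4P + 47.
Before the tax: set 187 − P = 4P + 47 → P* = 28, Q* = 159.
With the tax collected from suppliers, supply shifts: Qs = 4(P − 17) + 47.
Solving gives Q = 145.4 with buyers paying 41.6 and suppliers receiving 24.6 (the 17 wedge).
Burden on buyers: 13.6; on suppliers: 3.4. (They sum to 17.)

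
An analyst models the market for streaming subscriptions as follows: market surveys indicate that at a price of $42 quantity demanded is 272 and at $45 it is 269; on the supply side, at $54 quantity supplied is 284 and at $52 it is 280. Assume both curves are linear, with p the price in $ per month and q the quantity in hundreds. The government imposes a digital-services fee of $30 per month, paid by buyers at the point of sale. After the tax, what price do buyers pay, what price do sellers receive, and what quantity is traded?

Buyers pay $66; sellers receive $36; quantity = 248.

Demand slope: (269 − 272)/(45 − 42) = -1, so qd = 314 − p.
Supply slope: (280 − 284)/(52 − 54) = 2, so qs = 2p + 176.
Before the tax: set 314 − p = 2p + 176 → p* = $46, q* = 268.
With the tax collected from buyers, demand (in seller-price terms) shifts: qd = 314 − (p + 30).
New equilibrium: buyers pay $66, sellers receive $36, q = 248. (Wedge: pb − ps = 30.)
The less price-elastic side of the market bears the larger share of a per-unit tax.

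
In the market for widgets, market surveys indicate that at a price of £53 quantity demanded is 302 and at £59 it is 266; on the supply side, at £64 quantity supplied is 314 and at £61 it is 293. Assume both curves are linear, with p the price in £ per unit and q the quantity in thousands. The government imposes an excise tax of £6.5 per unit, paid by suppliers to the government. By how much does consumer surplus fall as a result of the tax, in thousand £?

Demand slope: (266 − 302)/(59 − 53) = -6, so qd = 620 − 6p.
Supply slope: (293 − 314)/(61 − 64) = 7, so qs = 7p − 134.
Without the tax, 620 − 6p = 7p − 134 gives 13p = 754, so p* = £58 and q* = 272.
With the tax collected from suppliers, supply shifts: qs = 7(p − 6.5) − 134.
New equilibrium: consumers pay £61.5, suppliers receive £55, q = 251. (Wedge: pb − ps = 6.5.)
ΔCS is the trapezoid between Q = 251 and Q = 272 of height £3.5: ½ · (272 + 251) · 3.5 = £915.25.

Consumer surplus falls by £915.25 thousand.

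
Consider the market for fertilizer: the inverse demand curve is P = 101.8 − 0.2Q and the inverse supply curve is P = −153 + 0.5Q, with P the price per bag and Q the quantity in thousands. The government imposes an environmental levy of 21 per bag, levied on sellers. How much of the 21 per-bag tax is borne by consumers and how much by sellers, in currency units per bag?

Consumers bear 6 per bag; sellers bear 15 per bag.

Rewrite in direct form: Qd = 509 − 5P and Qs = 2P + 306.
Before the tax: set 509 − 5P = 2P + 306 → P* = 29, Q* = 364.
With the tax collected from sellers, supply shifts: Qs = 2(P − 21) + 306.
Solving gives Q = 334 with consumers paying 35 and sellers receiving 14 (the 21 wedge).
Burden on consumers: 6; on sellers: 15. (They sum to 21.)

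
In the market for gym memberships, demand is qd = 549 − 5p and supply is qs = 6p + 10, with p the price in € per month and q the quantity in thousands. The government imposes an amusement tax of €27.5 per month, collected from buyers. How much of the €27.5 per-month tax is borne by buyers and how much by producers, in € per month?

Buyers bear €15 per month; producers bear €12.5 per month.

Without the tax, 549 − 5p = 6p + 10 gives 11p = 539, so p* = €49 and q* = 304.
With the tax collected from buyers, demand (in seller-price terms) shifts: qd = 549 − 5(p + 27.5).
Solving gives q = 229 with buyers paying €64 and producers receiving €36.5 (the €27.5 wedge).
Burden on buyers: €15; on producers: €12.5. (They sum to €27.5.)
The less price-elastic side of the market bears the larger share of a per-unit tax.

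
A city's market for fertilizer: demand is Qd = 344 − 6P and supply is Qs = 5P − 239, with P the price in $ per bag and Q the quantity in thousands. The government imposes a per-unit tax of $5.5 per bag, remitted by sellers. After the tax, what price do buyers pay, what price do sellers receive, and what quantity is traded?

Buyers pay $55.5; sellers receive $50; quantity = 11.

Before the tax: set 344 − 6P = 5P − 239 → P* = $53, Q* = 26.
With the tax collected from sellers, supply shifts: Qs = 5(P − 5.5) − 239.
Solving gives Q = 11 with buyers paying $55.5 and sellers receiving $50 (the $5.5 wedge).
The less price-elastic side of the market bears the larger share of a per-unit tax.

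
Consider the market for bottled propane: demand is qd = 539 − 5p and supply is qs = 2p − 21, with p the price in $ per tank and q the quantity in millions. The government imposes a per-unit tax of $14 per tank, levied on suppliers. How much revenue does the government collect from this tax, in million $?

Without the tax, 539 − 5p = 2p − 21 gives 7p = 560, so p* = $80 and q* = 139.
With the tax collected from suppliers, supply shifts: qs = 2(p − 14) − 21.
Solving gives q = 119 with buyers paying $84 and suppliers receiving $70 (the $14 wedge).
Revenue = t · Q = 14 · 119 = $1666.

Tax revenue = $1666 million.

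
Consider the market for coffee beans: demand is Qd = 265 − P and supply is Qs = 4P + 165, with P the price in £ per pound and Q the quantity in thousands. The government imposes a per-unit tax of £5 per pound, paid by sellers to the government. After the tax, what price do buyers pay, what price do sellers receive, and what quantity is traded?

Buyers pay £24; sellers receive £19; quantity = 241.

Without the tax, 265 − P = 4P + 165 gives 5P = 100, so P* = £20 and Q* = 245.
With the tax collected from sellers, supply shifts: Qs = 4(P − 5) + 165.
New equilibrium: buyers pay £24, sellers receive £19, Q = 241. (Wedge: Pb − Ps = 5.)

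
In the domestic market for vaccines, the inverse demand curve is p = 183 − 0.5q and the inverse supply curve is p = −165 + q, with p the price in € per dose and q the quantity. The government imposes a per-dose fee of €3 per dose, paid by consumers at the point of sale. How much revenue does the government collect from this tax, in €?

Tax revenue = €690.

Rewrite in direct form: qd = 366 − 2p and qs = p + 165.
Without the tax, 366 − 2p = p + 165 gives 3p = 201, so p* = €67 and q* = 232.
With the tax collected from consumers, demand (in seller-price terms) shifts: qd = 366 − 2(p + 3).
Solving gives q = 230 with consumers paying €68 and suppliers receiving €65 (the €3 wedge).
Revenue = t · Q = 3 · 230 = €690.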